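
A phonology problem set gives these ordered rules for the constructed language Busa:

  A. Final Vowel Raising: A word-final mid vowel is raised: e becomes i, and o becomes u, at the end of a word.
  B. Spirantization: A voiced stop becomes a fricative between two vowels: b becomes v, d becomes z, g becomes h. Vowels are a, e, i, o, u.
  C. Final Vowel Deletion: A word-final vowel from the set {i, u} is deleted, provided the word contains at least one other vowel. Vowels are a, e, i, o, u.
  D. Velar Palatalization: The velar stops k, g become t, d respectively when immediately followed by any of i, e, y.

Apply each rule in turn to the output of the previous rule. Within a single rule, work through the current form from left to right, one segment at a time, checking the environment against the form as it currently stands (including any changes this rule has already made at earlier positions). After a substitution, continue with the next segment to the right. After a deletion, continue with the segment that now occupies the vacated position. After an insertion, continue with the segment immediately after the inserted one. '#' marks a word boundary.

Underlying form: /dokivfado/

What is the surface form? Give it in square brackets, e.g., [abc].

[dotivfaz]

A Final Vowel Raising: [dokivfado] → [dokivfadu]
B Spirantization: [dokivfadu] → [dokivfazu]
C Final Vowel Deletion: [dokivfazu] → [dokivfaz]
D Velar Palatalization: [dokivfaz] → [dotivfaz]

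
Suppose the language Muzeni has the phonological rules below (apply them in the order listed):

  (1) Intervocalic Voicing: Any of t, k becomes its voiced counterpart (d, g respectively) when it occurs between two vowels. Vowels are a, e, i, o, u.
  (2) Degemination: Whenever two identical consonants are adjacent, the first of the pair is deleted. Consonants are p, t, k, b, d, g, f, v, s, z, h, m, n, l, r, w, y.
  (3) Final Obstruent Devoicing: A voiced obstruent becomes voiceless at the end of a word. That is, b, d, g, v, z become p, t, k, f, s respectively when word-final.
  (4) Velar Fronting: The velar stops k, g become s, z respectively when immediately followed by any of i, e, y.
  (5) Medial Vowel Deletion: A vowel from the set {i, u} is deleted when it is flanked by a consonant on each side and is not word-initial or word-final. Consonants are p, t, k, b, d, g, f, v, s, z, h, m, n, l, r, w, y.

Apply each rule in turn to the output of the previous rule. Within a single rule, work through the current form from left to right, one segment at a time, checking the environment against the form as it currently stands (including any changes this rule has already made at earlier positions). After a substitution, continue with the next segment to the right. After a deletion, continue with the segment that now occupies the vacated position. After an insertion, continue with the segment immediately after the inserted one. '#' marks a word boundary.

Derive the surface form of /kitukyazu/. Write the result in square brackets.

(1) Intervocalic Voicing: [kitukyazu] → [kidukyazu]
(2) Degemination: no change — [kidukyazu]
(3) Final Obstruent Devoicing: no change — [kidukyazu]
(4) Velar Fronting: [kidukyazu] → [sidusyazu]
(5) Medial Vowel Deletion: [sidusyazu] → [sdsyazu]

[sdsyazu]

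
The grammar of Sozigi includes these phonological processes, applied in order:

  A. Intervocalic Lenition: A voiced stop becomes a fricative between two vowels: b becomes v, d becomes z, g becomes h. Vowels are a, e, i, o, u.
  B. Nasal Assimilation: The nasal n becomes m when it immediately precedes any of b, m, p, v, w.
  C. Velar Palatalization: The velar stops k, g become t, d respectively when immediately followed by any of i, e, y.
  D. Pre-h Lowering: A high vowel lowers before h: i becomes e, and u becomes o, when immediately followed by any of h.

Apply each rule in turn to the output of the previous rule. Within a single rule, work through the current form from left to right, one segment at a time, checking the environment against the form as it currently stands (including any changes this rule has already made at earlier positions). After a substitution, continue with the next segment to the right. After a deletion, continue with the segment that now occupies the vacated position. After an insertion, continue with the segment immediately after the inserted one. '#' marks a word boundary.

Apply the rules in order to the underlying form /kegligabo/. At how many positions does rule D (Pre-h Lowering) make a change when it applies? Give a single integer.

1

A Intervocalic Lenition: [kegligabo] → [keglihavo]
B Nasal Assimilation: no change — [keglihavo]
C Velar Palatalization: [keglihavo] → [teglihavo]
D Pre-h Lowering: [teglihavo] → [teglehavo]
Rule D changed 1 position(s).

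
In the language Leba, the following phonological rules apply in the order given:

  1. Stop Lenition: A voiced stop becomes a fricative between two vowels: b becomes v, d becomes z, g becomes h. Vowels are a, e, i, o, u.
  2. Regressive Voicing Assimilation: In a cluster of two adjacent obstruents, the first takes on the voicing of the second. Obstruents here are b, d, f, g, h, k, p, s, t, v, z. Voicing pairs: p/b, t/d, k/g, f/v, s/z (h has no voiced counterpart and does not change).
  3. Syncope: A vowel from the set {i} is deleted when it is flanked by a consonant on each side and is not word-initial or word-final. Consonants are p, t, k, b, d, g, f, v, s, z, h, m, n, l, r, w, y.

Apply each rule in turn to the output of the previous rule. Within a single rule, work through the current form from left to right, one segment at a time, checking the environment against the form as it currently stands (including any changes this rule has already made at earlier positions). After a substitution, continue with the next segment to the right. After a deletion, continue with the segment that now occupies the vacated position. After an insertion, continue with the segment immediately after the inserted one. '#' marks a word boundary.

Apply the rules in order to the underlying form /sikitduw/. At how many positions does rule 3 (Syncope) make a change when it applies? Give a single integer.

2

1 Stop Lenition: no change — [sikitduw]
2 Regressive Voicing Assimilation: [sikitduw] → [sikidduw]
3 Syncope: [sikidduw] → [skdduw]
Rule 3 changed 2 position(s).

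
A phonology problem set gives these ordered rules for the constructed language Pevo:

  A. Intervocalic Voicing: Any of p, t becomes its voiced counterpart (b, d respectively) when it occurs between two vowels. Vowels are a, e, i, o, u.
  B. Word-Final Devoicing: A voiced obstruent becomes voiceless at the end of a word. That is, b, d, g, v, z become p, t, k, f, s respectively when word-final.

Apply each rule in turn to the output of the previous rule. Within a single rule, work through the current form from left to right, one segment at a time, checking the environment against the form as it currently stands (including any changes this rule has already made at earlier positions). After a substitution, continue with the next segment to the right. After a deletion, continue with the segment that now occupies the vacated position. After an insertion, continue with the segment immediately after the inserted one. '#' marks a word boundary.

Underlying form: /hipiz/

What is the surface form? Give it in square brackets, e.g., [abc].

[hibis]

A Intervocalic Voicing: [hipiz] → [hibiz]
B Word-Final Devoicing: [hibiz] → [hibis]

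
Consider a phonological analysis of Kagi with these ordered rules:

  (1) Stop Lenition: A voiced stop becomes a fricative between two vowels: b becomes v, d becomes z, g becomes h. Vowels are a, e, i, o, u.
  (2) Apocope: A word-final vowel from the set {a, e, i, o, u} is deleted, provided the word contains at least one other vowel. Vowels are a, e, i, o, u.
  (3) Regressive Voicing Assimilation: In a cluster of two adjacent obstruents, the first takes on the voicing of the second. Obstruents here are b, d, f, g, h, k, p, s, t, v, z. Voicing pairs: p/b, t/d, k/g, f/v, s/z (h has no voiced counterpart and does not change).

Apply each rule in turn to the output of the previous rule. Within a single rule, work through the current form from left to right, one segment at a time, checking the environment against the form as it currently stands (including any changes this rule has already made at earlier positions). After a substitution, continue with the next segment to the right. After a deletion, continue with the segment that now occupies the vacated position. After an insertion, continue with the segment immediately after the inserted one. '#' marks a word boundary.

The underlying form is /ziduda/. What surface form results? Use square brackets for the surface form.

(1) Stop Lenition: [ziduda] → [zizuza]
(2) Apocope: [zizuza] → [zizuz]
(3) Regressive Voicing Assimilation: no change — [zizuz]

[zizuz]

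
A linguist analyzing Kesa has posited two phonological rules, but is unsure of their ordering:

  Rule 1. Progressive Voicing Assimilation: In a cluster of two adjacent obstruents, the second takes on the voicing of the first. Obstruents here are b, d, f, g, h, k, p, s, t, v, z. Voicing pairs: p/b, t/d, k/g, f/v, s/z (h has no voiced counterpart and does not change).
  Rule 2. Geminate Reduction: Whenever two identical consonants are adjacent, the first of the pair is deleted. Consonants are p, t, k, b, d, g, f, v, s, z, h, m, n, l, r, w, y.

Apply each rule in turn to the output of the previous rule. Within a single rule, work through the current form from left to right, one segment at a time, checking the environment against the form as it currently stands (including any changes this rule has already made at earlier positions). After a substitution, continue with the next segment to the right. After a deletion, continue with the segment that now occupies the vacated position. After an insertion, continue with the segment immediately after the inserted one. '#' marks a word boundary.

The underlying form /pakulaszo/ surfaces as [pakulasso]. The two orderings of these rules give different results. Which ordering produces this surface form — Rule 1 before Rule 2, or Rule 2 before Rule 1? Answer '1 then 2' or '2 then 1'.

Order 1 then 2:
  1 Progressive Voicing Assimilation: [pakulaszo] → [pakulasso]
  2 Geminate Reduction: [pakulasso] → [pakulaso]
  result: [pakulaso]
Order 2 then 1:
  2 Geminate Reduction: no change — [pakulaszo]
  1 Progressive Voicing Assimilation: [pakulaszo] → [pakulasso]
  result: [pakulasso]

2 then 1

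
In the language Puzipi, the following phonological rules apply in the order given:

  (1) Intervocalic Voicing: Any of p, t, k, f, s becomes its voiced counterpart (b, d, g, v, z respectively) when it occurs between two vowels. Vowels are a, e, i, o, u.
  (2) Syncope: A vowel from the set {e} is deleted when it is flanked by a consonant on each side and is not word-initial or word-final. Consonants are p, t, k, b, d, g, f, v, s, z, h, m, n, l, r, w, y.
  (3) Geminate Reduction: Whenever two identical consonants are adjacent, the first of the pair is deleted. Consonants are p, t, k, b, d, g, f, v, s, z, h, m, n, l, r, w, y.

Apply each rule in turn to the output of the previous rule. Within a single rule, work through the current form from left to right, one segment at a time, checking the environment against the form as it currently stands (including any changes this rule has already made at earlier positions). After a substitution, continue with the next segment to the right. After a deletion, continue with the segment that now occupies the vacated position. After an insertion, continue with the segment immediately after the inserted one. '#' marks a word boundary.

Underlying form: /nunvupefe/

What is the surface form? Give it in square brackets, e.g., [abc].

(1) Intervocalic Voicing: [nunvupefe] → [nunvubeve]
(2) Syncope: [nunvubeve] → [nunvubve]
(3) Geminate Reduction: no change — [nunvubve]

[nunvubve]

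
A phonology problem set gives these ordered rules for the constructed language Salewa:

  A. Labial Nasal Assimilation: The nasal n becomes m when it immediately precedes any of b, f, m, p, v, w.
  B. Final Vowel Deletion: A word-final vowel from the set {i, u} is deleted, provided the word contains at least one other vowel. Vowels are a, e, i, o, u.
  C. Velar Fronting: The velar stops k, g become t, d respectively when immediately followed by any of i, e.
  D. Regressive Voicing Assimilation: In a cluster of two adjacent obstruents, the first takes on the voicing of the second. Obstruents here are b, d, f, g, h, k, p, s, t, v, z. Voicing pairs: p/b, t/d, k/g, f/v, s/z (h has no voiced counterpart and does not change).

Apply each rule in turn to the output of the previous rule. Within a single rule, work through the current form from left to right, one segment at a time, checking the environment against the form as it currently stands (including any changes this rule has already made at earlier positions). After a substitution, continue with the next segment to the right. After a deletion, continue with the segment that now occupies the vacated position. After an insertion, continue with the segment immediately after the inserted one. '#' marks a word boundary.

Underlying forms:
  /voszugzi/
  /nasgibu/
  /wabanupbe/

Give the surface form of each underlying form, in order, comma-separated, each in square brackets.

[vozzugz], [nazdib], [wabanubbe]

/voszugzi/:
  A Labial Nasal Assimilation: no change — [voszugzi]
  B Final Vowel Deletion: [voszugzi] → [voszugz]
  C Velar Fronting: no change — [voszugz]
  D Regressive Voicing Assimilation: [voszugz] → [vozzugz]
/nasgibu/:
  A Labial Nasal Assimilation: no change — [nasgibu]
  B Final Vowel Deletion: [nasgibu] → [nasgib]
  C Velar Fronting: [nasgib] → [nasdib]
  D Regressive Voicing Assimilation: [nasdib] → [nazdib]
/wabanupbe/:
  A Labial Nasal Assimilation: no change — [wabanupbe]
  B Final Vowel Deletion: no change — [wabanupbe]
  C Velar Fronting: no change — [wabanupbe]
  D Regressive Voicing Assimilation: [wabanupbe] → [wabanubbe]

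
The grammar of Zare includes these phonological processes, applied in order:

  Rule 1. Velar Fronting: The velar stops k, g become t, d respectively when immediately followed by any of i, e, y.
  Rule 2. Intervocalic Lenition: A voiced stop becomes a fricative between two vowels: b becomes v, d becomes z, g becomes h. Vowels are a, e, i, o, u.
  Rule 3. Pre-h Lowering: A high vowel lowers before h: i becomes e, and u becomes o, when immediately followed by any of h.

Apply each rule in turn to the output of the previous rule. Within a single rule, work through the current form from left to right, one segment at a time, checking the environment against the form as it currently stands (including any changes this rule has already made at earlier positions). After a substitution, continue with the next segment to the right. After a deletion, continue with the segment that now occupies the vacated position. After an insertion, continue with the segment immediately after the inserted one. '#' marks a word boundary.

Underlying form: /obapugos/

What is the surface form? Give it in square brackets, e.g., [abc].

[ovapohos]

Rule 1 Velar Fronting: no change — [obapugos]
Rule 2 Intervocalic Lenition: [obapugos] → [ovapuhos]
Rule 3 Pre-h Lowering: [ovapuhos] → [ovapohos]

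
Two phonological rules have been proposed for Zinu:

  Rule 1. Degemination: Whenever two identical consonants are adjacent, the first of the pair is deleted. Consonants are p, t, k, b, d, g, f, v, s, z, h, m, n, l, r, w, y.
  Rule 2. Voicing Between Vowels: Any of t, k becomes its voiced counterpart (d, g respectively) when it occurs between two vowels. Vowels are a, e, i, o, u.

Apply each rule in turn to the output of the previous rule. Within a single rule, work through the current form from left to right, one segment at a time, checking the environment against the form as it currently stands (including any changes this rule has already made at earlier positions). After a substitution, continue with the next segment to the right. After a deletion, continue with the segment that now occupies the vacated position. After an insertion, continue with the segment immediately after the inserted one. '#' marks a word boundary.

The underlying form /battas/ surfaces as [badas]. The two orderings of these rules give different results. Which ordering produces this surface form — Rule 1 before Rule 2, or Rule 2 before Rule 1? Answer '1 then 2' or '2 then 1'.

1 then 2

Order 1 then 2:
  1 Degemination: [battas] → [batas]
  2 Voicing Between Vowels: [batas] → [badas]
  result: [badas]
Order 2 then 1:
  2 Voicing Between Vowels: no change — [battas]
  1 Degemination: [battas] → [batas]
  result: [batas]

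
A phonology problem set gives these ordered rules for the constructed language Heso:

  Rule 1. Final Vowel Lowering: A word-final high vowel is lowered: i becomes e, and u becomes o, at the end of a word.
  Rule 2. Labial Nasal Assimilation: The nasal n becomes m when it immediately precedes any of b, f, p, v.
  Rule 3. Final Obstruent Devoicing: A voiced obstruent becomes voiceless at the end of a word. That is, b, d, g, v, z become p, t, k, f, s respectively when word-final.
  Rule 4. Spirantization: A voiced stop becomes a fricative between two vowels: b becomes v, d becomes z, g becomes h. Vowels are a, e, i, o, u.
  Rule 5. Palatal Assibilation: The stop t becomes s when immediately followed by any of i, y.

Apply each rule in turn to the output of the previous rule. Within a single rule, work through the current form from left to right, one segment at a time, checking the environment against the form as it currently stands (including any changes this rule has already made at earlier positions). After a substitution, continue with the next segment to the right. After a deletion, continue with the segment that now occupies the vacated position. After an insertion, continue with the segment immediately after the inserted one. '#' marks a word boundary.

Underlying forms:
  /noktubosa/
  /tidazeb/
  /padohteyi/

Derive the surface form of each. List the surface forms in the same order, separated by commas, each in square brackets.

/noktubosa/:
  Rule 1 Final Vowel Lowering: no change — [noktubosa]
  Rule 2 Labial Nasal Assimilation: no change — [noktubosa]
  Rule 3 Final Obstruent Devoicing: no change — [noktubosa]
  Rule 4 Spirantization: [noktubosa] → [noktuvosa]
  Rule 5 Palatal Assibilation: no change — [noktuvosa]
/tidazeb/:
  Rule 1 Final Vowel Lowering: no change — [tidazeb]
  Rule 2 Labial Nasal Assimilation: no change — [tidazeb]
  Rule 3 Final Obstruent Devoicing: [tidazeb] → [tidazep]
  Rule 4 Spirantization: [tidazep] → [tizazep]
  Rule 5 Palatal Assibilation: [tizazep] → [sizazep]
/padohteyi/:
  Rule 1 Final Vowel Lowering: [padohteyi] → [padohteye]
  Rule 2 Labial Nasal Assimilation: no change — [padohteye]
  Rule 3 Final Obstruent Devoicing: no change — [padohteye]
  Rule 4 Spirantization: [padohteye] → [pazohteye]
  Rule 5 Palatal Assibilation: no change — [pazohteye]

[noktuvosa], [sizazep], [pazohteye]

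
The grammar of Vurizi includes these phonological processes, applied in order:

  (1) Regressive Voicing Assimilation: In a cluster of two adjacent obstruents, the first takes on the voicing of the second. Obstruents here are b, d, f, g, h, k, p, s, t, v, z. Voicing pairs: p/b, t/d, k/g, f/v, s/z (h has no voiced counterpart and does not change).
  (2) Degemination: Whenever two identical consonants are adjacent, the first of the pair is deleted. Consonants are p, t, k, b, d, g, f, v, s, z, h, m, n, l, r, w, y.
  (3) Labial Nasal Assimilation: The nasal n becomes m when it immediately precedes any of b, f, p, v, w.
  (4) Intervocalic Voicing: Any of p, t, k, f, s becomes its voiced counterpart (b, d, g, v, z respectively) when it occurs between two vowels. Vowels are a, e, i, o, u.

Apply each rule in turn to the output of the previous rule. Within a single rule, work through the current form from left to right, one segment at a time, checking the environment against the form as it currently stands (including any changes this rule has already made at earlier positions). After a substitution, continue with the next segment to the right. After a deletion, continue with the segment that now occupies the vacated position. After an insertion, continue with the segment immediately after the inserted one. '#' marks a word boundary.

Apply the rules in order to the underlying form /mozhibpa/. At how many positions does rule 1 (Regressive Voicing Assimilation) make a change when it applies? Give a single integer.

2

(1) Regressive Voicing Assimilation: [mozhibpa] → [moshippa]
(2) Degemination: [moshippa] → [moshipa]
(3) Labial Nasal Assimilation: no change — [moshipa]
(4) Intervocalic Voicing: [moshipa] → [moshiba]
Rule 1 changed 2 position(s).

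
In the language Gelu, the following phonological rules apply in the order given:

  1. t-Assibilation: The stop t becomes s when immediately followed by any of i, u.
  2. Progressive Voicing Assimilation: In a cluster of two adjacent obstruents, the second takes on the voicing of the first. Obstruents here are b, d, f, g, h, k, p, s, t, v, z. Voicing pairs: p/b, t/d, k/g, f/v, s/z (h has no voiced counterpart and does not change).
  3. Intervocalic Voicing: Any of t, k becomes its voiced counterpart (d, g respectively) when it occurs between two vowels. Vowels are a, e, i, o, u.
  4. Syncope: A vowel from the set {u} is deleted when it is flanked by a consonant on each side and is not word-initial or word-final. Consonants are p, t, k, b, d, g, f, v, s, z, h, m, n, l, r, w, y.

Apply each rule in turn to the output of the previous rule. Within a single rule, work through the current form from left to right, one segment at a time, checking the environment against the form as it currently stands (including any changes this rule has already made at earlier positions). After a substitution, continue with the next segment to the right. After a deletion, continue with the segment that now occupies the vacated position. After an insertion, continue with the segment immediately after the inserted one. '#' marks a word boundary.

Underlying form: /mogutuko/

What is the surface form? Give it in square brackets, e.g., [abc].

1 t-Assibilation: [mogutuko] → [mogusuko]
2 Progressive Voicing Assimilation: no change — [mogusuko]
3 Intervocalic Voicing: [mogusuko] → [mogusugo]
4 Syncope: [mogusugo] → [mogsgo]

[mogsgo]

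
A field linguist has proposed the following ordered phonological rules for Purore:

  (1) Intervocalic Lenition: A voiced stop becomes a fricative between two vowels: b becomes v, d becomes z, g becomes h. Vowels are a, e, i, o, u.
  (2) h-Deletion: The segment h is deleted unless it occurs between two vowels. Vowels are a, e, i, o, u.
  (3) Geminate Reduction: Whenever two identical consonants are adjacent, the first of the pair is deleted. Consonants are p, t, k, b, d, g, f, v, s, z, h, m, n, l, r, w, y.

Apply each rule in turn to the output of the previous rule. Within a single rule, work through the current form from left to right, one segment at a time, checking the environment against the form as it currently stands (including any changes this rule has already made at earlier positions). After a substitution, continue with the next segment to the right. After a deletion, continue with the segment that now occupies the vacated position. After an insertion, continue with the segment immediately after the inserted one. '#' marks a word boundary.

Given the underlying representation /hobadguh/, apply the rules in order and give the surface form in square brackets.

(1) Intervocalic Lenition: [hobadguh] → [hovadguh]
(2) h-Deletion: [hovadguh] → [ovadgu]
(3) Geminate Reduction: no change — [ovadgu]

[ovadgu]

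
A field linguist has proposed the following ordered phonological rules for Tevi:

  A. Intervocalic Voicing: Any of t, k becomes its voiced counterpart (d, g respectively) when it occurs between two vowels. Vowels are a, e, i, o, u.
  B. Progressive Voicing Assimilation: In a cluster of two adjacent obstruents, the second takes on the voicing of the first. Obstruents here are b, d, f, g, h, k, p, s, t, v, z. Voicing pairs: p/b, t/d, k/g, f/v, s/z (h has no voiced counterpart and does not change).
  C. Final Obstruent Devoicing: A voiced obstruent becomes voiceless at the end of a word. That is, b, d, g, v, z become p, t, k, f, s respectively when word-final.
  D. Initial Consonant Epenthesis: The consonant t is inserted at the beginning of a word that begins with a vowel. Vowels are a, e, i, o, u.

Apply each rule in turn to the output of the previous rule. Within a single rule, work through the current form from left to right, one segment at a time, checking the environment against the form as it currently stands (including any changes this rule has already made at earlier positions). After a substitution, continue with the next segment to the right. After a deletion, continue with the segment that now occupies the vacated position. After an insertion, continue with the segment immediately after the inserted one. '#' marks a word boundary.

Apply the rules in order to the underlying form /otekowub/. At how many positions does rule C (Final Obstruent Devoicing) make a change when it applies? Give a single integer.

A Intervocalic Voicing: [otekowub] → [odegowub]
B Progressive Voicing Assimilation: no change — [odegowub]
C Final Obstruent Devoicing: [odegowub] → [odegowup]
D Initial Consonant Epenthesis: [odegowup] → [todegowup]
Rule C changed 1 position(s).

1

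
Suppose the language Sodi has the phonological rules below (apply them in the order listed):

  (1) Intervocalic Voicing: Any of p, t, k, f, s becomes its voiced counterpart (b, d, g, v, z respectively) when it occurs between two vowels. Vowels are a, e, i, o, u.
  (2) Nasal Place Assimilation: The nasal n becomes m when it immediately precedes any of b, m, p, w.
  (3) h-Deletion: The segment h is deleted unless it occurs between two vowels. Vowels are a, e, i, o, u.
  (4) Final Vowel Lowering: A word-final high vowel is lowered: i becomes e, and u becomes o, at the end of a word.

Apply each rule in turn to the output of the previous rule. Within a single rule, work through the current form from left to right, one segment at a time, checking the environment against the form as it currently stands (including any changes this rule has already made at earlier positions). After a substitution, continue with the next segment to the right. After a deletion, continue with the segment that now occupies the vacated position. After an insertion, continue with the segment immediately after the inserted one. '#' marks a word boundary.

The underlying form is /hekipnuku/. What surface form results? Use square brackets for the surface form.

[egipnugo]

(1) Intervocalic Voicing: [hekipnuku] → [hegipnugu]
(2) Nasal Place Assimilation: no change — [hegipnugu]
(3) h-Deletion: [hegipnugu] → [egipnugu]
(4) Final Vowel Lowering: [egipnugu] → [egipnugo]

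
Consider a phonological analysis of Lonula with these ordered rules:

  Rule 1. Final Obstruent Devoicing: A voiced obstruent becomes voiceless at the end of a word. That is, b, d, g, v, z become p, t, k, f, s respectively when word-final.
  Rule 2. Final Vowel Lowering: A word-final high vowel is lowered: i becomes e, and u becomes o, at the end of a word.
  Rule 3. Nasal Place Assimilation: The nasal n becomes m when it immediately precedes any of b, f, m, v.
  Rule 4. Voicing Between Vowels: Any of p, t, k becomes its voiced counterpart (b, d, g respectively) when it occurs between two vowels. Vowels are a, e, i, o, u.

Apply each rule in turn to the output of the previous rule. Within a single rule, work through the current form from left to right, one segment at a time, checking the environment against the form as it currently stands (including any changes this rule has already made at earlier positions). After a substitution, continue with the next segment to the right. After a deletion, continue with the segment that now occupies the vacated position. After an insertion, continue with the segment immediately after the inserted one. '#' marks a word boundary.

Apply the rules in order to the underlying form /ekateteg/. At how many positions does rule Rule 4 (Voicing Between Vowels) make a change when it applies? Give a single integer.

Rule 1 Final Obstruent Devoicing: [ekateteg] → [ekatetek]
Rule 2 Final Vowel Lowering: no change — [ekatetek]
Rule 3 Nasal Place Assimilation: no change — [ekatetek]
Rule 4 Voicing Between Vowels: [ekatetek] → [egadedek]
Rule Rule 4 changed 3 position(s).

3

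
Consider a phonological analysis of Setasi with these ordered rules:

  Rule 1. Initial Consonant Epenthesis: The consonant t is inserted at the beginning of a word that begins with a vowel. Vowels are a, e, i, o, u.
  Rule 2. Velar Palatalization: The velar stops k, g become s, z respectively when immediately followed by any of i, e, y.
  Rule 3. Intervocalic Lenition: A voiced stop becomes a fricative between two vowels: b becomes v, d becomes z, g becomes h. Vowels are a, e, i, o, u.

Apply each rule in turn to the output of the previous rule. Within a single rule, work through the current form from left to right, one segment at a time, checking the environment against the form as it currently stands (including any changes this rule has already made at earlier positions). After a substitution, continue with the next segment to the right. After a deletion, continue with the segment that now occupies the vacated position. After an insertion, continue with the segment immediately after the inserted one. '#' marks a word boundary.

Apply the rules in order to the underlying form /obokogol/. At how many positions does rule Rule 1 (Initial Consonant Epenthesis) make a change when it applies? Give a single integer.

1

Rule 1 Initial Consonant Epenthesis: [obokogol] → [tobokogol]
Rule 2 Velar Palatalization: no change — [tobokogol]
Rule 3 Intervocalic Lenition: [tobokogol] → [tovokohol]
Rule Rule 1 changed 1 position(s).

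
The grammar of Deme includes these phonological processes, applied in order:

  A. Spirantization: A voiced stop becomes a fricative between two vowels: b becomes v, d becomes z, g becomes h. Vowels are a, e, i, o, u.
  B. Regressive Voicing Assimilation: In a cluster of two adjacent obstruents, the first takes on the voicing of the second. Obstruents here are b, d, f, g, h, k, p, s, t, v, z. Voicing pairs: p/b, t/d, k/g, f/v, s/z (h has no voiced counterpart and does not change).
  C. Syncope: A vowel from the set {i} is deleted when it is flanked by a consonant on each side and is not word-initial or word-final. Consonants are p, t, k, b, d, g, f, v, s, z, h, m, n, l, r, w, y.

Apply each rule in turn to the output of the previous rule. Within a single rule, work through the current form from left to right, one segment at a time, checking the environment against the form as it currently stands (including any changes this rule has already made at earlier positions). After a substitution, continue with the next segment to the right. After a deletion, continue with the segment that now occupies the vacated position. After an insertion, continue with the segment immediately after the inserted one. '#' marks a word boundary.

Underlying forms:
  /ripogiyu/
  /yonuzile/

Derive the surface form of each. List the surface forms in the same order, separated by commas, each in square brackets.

[rpohyu], [yonuzle]

/ripogiyu/:
  A Spirantization: [ripogiyu] → [ripohiyu]
  B Regressive Voicing Assimilation: no change — [ripohiyu]
  C Syncope: [ripohiyu] → [rpohyu]
/yonuzile/:
  A Spirantization: no change — [yonuzile]
  B Regressive Voicing Assimilation: no change — [yonuzile]
  C Syncope: [yonuzile] → [yonuzle]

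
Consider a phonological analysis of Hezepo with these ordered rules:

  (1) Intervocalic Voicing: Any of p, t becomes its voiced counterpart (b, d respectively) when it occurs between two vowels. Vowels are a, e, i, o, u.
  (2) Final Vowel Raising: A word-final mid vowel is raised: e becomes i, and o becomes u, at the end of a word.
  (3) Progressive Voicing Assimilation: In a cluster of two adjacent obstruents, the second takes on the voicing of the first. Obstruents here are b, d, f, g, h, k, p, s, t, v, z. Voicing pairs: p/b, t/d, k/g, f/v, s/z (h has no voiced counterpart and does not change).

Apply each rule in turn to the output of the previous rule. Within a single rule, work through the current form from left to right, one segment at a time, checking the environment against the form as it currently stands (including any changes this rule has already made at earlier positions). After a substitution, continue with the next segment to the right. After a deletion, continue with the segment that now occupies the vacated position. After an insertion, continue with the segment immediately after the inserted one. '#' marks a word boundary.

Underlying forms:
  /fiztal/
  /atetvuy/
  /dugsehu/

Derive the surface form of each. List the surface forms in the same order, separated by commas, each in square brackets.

[fizdal], [adetfuy], [dugzehu]

/fiztal/:
  (1) Intervocalic Voicing: no change — [fiztal]
  (2) Final Vowel Raising: no change — [fiztal]
  (3) Progressive Voicing Assimilation: [fiztal] → [fizdal]
/atetvuy/:
  (1) Intervocalic Voicing: [atetvuy] → [adetvuy]
  (2) Final Vowel Raising: no change — [adetvuy]
  (3) Progressive Voicing Assimilation: [adetvuy] → [adetfuy]
/dugsehu/:
  (1) Intervocalic Voicing: no change — [dugsehu]
  (2) Final Vowel Raising: no change — [dugsehu]
  (3) Progressive Voicing Assimilation: [dugsehu] → [dugzehu]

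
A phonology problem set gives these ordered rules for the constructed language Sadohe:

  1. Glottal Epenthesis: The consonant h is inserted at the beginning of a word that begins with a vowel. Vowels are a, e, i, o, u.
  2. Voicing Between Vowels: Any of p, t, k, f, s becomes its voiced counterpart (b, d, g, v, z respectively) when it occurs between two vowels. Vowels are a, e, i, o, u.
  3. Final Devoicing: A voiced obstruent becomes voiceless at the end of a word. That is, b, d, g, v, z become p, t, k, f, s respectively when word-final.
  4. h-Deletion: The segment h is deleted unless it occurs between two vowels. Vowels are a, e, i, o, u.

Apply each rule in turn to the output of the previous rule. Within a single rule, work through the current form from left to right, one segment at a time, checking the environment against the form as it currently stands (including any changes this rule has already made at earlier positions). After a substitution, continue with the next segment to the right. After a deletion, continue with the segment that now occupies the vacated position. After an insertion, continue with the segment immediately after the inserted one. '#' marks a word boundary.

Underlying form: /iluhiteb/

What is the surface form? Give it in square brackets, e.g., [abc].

1 Glottal Epenthesis: [iluhiteb] → [hiluhiteb]
2 Voicing Between Vowels: [hiluhiteb] → [hiluhideb]
3 Final Devoicing: [hiluhideb] → [hiluhidep]
4 h-Deletion: [hiluhidep] → [iluhidep]

[iluhidep]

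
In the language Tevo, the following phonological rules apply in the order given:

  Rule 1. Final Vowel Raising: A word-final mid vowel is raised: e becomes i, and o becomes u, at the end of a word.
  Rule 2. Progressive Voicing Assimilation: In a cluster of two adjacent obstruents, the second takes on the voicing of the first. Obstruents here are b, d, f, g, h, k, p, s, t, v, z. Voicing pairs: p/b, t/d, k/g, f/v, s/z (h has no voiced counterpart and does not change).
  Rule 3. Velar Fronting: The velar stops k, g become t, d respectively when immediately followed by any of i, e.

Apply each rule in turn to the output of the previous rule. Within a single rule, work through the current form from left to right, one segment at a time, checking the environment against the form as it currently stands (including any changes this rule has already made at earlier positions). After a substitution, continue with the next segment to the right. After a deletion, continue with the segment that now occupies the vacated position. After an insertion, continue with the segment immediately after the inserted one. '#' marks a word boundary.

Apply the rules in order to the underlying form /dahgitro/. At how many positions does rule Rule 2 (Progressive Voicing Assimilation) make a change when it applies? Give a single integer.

Rule 1 Final Vowel Raising: [dahgitro] → [dahgitru]
Rule 2 Progressive Voicing Assimilation: [dahgitru] → [dahkitru]
Rule 3 Velar Fronting: [dahkitru] → [dahtitru]
Rule Rule 2 changed 1 position(s).

1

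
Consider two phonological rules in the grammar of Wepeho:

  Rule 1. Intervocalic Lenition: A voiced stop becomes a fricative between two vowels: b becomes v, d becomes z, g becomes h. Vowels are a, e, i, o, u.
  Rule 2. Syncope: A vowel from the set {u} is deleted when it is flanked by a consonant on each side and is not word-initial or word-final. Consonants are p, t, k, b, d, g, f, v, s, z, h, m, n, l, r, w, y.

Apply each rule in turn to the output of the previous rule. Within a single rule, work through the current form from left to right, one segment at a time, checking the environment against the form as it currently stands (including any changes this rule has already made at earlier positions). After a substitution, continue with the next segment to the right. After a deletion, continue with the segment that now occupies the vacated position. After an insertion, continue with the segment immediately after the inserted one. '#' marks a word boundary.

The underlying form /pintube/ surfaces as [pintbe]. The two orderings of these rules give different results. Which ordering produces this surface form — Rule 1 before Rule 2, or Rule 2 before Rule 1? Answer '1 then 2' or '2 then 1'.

Order 1 then 2:
  1 Intervocalic Lenition: [pintube] → [pintuve]
  2 Syncope: [pintuve] → [pintve]
  result: [pintve]
Order 2 then 1:
  2 Syncope: [pintube] → [pintbe]
  1 Intervocalic Lenition: no change — [pintbe]
  result: [pintbe]

2 then 1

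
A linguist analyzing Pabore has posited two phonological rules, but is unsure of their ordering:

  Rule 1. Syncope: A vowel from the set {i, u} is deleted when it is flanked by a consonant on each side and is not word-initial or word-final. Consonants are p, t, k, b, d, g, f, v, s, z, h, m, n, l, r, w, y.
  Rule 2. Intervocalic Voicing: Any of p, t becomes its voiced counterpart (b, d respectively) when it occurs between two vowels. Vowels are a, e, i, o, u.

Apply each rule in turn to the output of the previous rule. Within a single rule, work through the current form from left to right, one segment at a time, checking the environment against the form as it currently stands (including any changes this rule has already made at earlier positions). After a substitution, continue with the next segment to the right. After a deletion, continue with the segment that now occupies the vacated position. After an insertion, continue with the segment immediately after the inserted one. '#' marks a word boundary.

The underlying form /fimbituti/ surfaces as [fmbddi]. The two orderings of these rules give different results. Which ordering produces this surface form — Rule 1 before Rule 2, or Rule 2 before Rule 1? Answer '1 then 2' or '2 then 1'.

2 then 1

Order 1 then 2:
  1 Syncope: [fimbituti] → [fmbtti]
  2 Intervocalic Voicing: no change — [fmbtti]
  result: [fmbtti]
Order 2 then 1:
  2 Intervocalic Voicing: [fimbituti] → [fimbidudi]
  1 Syncope: [fimbidudi] → [fmbddi]
  result: [fmbddi]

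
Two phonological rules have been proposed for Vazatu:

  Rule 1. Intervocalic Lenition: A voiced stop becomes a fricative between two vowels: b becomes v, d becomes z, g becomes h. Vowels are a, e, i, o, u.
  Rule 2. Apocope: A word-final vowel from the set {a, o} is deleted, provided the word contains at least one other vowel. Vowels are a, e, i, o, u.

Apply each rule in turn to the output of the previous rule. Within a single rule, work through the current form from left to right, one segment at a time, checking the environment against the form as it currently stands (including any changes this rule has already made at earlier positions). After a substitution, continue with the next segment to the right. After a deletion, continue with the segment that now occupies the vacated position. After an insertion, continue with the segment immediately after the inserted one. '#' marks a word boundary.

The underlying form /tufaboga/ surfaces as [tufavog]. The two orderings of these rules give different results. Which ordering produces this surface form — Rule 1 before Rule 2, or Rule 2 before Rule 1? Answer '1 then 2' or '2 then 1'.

2 then 1

Order 1 then 2:
  1 Intervocalic Lenition: [tufaboga] → [tufavoha]
  2 Apocope: [tufavoha] → [tufavoh]
  result: [tufavoh]
Order 2 then 1:
  2 Apocope: [tufaboga] → [tufabog]
  1 Intervocalic Lenition: [tufabog] → [tufavog]
  result: [tufavog]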